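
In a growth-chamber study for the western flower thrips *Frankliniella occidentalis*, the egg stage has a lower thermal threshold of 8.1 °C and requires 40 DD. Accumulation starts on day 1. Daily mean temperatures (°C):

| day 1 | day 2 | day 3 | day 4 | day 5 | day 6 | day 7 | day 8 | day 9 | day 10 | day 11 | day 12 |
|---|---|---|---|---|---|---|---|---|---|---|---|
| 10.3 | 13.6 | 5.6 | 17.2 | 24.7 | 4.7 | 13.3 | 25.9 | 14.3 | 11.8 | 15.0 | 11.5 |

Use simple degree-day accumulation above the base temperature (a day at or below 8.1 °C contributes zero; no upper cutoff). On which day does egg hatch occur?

day 8

Daily DD above 8.1 °C: 2.2, 5.5, 0.0, 9.1, 16.6, 0.0, 5.2, 17.8, 6.2, 3.7, 6.9, 3.4.
Cumulative: 2.2, 7.7, 7.7, 16.8, 33.4, 33.4, 38.6, 56.4, 62.6, 66.3, 73.2, 76.6.
The total first reaches 40 DD on day 8.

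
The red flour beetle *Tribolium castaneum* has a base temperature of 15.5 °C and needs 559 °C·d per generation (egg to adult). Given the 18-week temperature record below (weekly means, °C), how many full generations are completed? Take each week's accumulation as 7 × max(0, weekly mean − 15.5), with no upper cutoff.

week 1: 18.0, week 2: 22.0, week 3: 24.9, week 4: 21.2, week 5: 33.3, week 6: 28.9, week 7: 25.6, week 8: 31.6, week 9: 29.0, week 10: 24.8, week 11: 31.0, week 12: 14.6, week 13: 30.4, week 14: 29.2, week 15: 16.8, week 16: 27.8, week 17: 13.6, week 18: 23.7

2 generations

Weekly DD (7 × max(0, T̄ − 15.5)): 17.5, 45.5, 65.8, 39.9, 124.6, 93.8, 70.7, 112.7, 94.5, 65.1, 108.5, 0.0, 104.3, 95.9, 9.1, 86.1, 0.0, 57.4.
Season total = 1191.4 DD.
Complete generations = ⌊1191.4 / 559⌋ = 2.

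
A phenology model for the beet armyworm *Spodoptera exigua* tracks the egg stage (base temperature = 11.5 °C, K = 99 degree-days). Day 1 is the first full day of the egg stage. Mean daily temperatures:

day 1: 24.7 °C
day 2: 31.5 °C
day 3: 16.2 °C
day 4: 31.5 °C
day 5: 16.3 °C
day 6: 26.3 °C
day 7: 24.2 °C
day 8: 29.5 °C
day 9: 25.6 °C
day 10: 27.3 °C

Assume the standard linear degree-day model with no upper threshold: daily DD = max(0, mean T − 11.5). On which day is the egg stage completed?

day 8

Daily DD above 11.5 °C: 13.2, 20.0, 4.7, 20.0, 4.8, 14.8, 12.7, 18.0, 14.1, 15.8.
Cumulative: 13.2, 33.2, 37.9, 57.9, 62.7, 77.5, 90.2, 108.2, 122.3, 138.1.
The total first reaches 99 DD on day 8.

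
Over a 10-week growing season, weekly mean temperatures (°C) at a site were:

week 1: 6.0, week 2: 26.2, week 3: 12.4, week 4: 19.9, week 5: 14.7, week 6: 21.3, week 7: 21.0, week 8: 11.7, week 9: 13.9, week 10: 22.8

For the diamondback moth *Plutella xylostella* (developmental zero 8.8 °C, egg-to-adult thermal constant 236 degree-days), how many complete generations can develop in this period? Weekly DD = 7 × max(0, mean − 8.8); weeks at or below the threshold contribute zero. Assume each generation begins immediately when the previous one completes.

2 generations

Weekly DD (7 × max(0, T̄ − 8.8)): 0.0, 121.8, 25.2, 77.7, 41.3, 87.5, 85.4, 20.3, 35.7, 98.0.
Season total = 592.9 DD.
Complete generations = ⌊592.9 / 236⌋ = 2.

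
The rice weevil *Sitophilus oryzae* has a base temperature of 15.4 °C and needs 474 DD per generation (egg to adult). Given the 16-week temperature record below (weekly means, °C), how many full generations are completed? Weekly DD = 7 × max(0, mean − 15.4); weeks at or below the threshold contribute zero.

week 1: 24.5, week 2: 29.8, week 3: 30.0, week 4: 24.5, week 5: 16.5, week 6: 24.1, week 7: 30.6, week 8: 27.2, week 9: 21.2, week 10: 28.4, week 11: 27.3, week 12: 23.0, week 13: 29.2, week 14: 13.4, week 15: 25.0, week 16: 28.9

2 generations

Weekly DD (7 × max(0, T̄ − 15.4)): 63.7, 100.8, 102.2, 63.7, 7.7, 60.9, 106.4, 82.6, 40.6, 91.0, 83.3, 53.2, 96.6, 0.0, 67.2, 94.5.
Season total = 1114.4 DD.
Complete generations = ⌊1114.4 / 474⌋ = 2.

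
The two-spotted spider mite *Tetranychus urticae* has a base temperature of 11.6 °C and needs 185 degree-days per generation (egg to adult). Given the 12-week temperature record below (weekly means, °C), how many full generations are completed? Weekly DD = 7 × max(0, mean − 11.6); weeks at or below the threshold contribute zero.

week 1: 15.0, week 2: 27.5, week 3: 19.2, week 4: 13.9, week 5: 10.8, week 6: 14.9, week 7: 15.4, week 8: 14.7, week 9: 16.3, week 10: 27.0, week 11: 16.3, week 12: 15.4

Weekly DD (7 × max(0, T̄ − 11.6)): 23.8, 111.3, 53.2, 16.1, 0.0, 23.1, 26.6, 21.7, 32.9, 107.8, 32.9, 26.6.
Season total = 476.0 DD.
Complete generations = ⌊476.0 / 185⌋ = 2.

2 generations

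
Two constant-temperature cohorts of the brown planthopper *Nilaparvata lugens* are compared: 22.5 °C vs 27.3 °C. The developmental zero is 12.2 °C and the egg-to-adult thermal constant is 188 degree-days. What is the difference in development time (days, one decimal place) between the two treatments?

At 22.5 °C: 188 / (22.5 − 12.2) = 188 / 10.3 = 18.252 d.
At 27.3 °C: 188 / (27.3 − 12.2) = 188 / 15.1 = 12.450 d.
Difference = |18.252 − 12.450| = 5.802 ≈ 5.8 days.

5.8 days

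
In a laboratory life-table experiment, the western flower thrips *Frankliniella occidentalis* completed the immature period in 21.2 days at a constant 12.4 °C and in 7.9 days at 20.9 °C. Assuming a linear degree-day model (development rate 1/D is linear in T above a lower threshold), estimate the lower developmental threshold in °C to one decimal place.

Equal thermal constants: D₁(T₁ − T_b) = D₂(T₂ − T_b).
21.2·(12.4 − T_b) = 7.9·(20.9 − T_b)
T_b = (21.2·12.4 − 7.9·20.9) / (21.2 − 7.9) = 97.77 / 13.3 = 7.351 °C ≈ 7.4 °C.

7.4 °C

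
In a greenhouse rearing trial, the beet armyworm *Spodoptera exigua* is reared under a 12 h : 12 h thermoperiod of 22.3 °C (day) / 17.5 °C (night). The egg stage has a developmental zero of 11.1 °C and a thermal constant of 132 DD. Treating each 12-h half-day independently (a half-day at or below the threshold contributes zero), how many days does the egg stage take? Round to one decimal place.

15.0 days

Day half: max(0, 22.3 − 11.1) × 0.5 = 11.2 × 0.5 = 5.60 DD.
Night half: max(0, 17.5 − 11.1) × 0.5 = 6.4 × 0.5 = 3.20 DD.
Per 24 h: 8.80 DD/day.
Duration = 132 / 8.80 = 15.000 ≈ 15.0 days.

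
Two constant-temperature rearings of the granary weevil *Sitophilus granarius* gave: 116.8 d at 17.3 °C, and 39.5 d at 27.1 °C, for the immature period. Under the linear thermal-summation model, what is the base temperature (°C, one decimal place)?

12.3 °C

Under the model K = D·(T − T_b), so D₁·(T₁ − T_b) = D₂·(T₂ − T_b).
116.8·(17.3 − T_b) = 39.5·(27.1 − T_b)
T_b = (116.8·17.3 − 39.5·27.1) / (116.8 − 39.5) = 950.19 / 77.3 = 12.292 °C ≈ 12.3 °C.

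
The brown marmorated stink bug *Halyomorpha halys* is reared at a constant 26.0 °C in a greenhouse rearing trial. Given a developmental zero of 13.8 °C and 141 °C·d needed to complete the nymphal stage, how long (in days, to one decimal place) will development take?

11.6 days

Daily accumulation = 26.0 − 13.8 = 12.2 DD/day.
Duration = 141 / 12.2 = 11.557 ≈ 11.6 days.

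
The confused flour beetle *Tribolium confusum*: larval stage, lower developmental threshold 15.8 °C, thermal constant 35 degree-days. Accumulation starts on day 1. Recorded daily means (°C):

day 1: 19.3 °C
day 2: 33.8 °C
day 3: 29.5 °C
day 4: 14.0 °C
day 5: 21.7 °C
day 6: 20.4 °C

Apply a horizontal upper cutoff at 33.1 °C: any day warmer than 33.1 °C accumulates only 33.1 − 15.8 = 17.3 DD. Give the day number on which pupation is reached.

day 5

Daily DD above 15.8 °C (capped at 17.3): 3.5, 17.3, 13.7, 0.0, 5.9, 4.6.
Cumulative: 3.5, 20.8, 34.5, 34.5, 40.4, 45.0.
The total first reaches 35 DD on day 5.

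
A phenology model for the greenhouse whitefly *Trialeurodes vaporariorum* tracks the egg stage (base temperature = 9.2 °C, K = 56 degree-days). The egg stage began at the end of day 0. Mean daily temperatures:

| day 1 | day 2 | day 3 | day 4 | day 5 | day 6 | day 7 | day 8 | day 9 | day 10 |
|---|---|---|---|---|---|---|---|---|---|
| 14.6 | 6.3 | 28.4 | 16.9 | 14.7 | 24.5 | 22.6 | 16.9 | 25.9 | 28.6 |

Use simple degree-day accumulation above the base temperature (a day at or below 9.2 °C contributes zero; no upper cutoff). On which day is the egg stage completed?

day 7

Daily DD above 9.2 °C: 5.4, 0.0, 19.2, 7.7, 5.5, 15.3, 13.4, 7.7, 16.7, 19.4.
Cumulative: 5.4, 5.4, 24.6, 32.3, 37.8, 53.1, 66.5, 74.2, 90.9, 110.3.
The total first reaches 56 DD on day 7.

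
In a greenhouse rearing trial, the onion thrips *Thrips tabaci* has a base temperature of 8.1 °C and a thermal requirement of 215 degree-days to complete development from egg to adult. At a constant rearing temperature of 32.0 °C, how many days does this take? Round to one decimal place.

9.0 days

Daily accumulation = 32.0 − 8.1 = 23.9 DD/day.
Duration = 215 / 23.9 = 8.996 ≈ 9.0 days.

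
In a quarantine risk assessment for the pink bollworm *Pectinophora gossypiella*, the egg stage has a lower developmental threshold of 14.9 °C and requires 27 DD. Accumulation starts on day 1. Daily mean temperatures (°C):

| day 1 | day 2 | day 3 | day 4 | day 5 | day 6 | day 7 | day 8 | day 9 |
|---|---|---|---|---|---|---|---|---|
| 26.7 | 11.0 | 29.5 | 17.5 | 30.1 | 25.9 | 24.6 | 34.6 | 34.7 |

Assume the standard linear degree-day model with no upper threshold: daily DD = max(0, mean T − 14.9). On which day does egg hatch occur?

day 4

Daily DD above 14.9 °C: 11.8, 0.0, 14.6, 2.6, 15.2, 11.0, 9.7, 19.7, 19.8.
Cumulative: 11.8, 11.8, 26.4, 29.0, 44.2, 55.2, 64.9, 84.6, 104.4.
The total first reaches 27 DD on day 4.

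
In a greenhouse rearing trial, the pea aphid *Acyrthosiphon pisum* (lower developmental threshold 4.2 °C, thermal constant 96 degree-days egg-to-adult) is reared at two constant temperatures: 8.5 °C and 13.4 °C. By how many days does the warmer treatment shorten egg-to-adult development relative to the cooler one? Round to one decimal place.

At 8.5 °C: 96 / (8.5 − 4.2) = 96 / 4.3 = 22.326 d.
At 13.4 °C: 96 / (13.4 − 4.2) = 96 / 9.2 = 10.435 d.
Difference = |22.326 − 10.435| = 11.891 ≈ 11.9 days.

11.9 days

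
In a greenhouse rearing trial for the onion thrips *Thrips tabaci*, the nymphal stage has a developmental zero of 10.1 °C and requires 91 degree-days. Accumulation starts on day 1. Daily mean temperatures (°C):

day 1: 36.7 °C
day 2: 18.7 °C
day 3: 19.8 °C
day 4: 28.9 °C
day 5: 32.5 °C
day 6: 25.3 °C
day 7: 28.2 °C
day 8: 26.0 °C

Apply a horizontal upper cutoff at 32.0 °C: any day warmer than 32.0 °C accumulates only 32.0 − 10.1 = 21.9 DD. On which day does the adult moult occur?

Daily DD above 10.1 °C (capped at 21.9): 21.9, 8.6, 9.7, 18.8, 21.9, 15.2, 18.1, 15.9.
Cumulative: 21.9, 30.5, 40.2, 59.0, 80.9, 96.1, 114.2, 130.1.
The total first reaches 91 DD on day 6.

day 6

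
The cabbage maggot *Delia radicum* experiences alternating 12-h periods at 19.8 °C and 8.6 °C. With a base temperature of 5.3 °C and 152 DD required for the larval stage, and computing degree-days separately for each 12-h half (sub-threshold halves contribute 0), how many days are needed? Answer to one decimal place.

17.1 days

Day half: max(0, 19.8 − 5.3) × 0.5 = 14.5 × 0.5 = 7.25 DD.
Night half: max(0, 8.6 − 5.3) × 0.5 = 3.3 × 0.5 = 1.65 DD.
Per 24 h: 8.90 DD/day.
Duration = 152 / 8.90 = 17.079 ≈ 17.1 days.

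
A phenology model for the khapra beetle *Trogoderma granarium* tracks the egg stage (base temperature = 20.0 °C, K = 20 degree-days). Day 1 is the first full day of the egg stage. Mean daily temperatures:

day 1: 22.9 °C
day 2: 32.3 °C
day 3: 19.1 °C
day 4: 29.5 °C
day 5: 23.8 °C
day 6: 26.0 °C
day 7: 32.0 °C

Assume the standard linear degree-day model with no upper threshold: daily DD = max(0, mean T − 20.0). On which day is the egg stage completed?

day 4

Daily DD above 20.0 °C: 2.9, 12.3, 0.0, 9.5, 3.8, 6.0, 12.0.
Cumulative: 2.9, 15.2, 15.2, 24.7, 28.5, 34.5, 46.5.
The total first reaches 20 DD on day 4.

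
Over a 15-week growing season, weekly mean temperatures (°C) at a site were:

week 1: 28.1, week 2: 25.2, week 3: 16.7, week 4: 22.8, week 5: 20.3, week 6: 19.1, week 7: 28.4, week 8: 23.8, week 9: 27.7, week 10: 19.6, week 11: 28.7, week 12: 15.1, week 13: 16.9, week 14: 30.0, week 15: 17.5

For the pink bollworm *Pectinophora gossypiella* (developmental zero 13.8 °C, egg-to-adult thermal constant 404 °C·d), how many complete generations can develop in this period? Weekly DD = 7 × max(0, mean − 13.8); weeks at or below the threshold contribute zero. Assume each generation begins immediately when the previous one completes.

2 generations

Weekly DD (7 × max(0, T̄ − 13.8)): 100.1, 79.8, 20.3, 63.0, 45.5, 37.1, 102.2, 70.0, 97.3, 40.6, 104.3, 9.1, 21.7, 113.4, 25.9.
Season total = 930.3 DD.
Complete generations = ⌊930.3 / 404⌋ = 2.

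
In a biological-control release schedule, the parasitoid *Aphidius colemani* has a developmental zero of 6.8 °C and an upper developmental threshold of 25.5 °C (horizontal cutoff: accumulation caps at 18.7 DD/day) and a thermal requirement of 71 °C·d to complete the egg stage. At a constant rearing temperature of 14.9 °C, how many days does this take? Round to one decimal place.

8.8 days

Daily accumulation = 14.9 − 6.8 = 8.1 DD/day.
Duration = 71 / 8.1 = 8.765 ≈ 8.8 days.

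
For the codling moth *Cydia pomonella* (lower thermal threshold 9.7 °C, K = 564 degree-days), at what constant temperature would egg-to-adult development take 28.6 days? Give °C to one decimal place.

29.4 °C

Required daily accumulation = 564 / 28.6 = 19.720 DD/day.
T = T_base + 19.720 = 9.7 + 19.720 = 29.420 ≈ 29.4 °C.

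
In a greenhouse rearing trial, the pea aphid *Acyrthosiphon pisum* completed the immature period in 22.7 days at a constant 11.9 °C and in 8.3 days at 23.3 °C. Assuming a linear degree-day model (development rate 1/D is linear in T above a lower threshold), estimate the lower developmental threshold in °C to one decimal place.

Under the model K = D·(T − T_b), so D₁·(T₁ − T_b) = D₂·(T₂ − T_b).
22.7·(11.9 − T_b) = 8.3·(23.3 − T_b)
T_b = (22.7·11.9 − 8.3·23.3) / (22.7 − 8.3) = 76.74 / 14.4 = 5.329 °C ≈ 5.3 °C.

5.3 °C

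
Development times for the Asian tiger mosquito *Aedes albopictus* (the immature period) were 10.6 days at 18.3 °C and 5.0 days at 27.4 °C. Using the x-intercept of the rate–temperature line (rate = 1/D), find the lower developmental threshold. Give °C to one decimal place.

Linear rate model ⇒ the product D·(T − T_b) is constant across temperatures.
10.6·(18.3 − T_b) = 5.0·(27.4 − T_b)
T_b = (10.6·18.3 − 5.0·27.4) / (10.6 − 5.0) = 56.98 / 5.6 = 10.175 °C ≈ 10.2 °C.

10.2 °C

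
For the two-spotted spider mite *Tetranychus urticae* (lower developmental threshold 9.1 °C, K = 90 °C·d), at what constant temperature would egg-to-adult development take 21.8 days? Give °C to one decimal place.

13.2 °C

Required daily accumulation = 90 / 21.8 = 4.128 DD/day.
T = T_base + 4.128 = 9.1 + 4.128 = 13.228 ≈ 13.2 °C.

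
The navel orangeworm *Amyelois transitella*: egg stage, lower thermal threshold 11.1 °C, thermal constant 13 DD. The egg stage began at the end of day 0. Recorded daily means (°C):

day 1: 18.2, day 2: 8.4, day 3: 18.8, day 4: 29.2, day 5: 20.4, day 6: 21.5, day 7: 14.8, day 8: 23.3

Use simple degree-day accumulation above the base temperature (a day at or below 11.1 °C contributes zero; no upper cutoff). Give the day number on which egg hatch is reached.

Daily DD above 11.1 °C: 7.1, 0.0, 7.7, 18.1, 9.3, 10.4, 3.7, 12.2.
Cumulative: 7.1, 7.1, 14.8, 32.9, 42.2, 52.6, 56.3, 68.5.
The total first reaches 13 DD on day 3.

day 3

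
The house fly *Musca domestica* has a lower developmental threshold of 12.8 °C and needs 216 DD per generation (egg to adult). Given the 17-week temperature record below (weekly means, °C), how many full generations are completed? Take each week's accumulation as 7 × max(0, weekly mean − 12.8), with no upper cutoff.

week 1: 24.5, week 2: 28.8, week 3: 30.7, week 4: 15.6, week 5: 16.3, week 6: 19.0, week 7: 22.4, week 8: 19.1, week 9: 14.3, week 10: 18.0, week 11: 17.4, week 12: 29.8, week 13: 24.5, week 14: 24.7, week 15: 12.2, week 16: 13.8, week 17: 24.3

4 generations

Weekly DD (7 × max(0, T̄ − 12.8)): 81.9, 112.0, 125.3, 19.6, 24.5, 43.4, 67.2, 44.1, 10.5, 36.4, 32.2, 119.0, 81.9, 83.3, 0.0, 7.0, 80.5.
Season total = 968.8 DD.
Complete generations = ⌊968.8 / 216⌋ = 4.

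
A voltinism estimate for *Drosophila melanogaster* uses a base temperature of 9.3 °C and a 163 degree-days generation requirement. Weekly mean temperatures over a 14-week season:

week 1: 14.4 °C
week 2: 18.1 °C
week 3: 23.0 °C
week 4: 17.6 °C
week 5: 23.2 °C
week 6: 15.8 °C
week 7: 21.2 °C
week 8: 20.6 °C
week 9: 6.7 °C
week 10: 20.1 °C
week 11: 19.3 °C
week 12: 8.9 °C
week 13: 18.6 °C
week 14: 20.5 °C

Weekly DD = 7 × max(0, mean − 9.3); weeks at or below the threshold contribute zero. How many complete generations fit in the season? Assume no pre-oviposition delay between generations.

5 generations

Weekly DD (7 × max(0, T̄ − 9.3)): 35.7, 61.6, 95.9, 58.1, 97.3, 45.5, 83.3, 79.1, 0.0, 75.6, 70.0, 0.0, 65.1, 78.4.
Season total = 845.6 DD.
Complete generations = ⌊845.6 / 163⌋ = 5.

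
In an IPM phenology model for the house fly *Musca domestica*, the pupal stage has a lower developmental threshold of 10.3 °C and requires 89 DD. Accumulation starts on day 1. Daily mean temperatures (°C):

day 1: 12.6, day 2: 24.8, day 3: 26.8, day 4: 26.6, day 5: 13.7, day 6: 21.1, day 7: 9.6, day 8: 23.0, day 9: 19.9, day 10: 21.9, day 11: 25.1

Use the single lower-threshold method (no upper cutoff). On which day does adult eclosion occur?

day 10

Daily DD above 10.3 °C: 2.3, 14.5, 16.5, 16.3, 3.4, 10.8, 0.0, 12.7, 9.6, 11.6, 14.8.
Cumulative: 2.3, 16.8, 33.3, 49.6, 53.0, 63.8, 63.8, 76.5, 86.1, 97.7, 112.5.
The total first reaches 89 DD on day 10.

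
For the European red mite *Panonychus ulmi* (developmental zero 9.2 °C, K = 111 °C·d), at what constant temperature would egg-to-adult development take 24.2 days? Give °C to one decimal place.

Required daily accumulation = 111 / 24.2 = 4.587 DD/day.
T = T_base + 4.587 = 9.2 + 4.587 = 13.787 ≈ 13.8 °C.

13.8 °C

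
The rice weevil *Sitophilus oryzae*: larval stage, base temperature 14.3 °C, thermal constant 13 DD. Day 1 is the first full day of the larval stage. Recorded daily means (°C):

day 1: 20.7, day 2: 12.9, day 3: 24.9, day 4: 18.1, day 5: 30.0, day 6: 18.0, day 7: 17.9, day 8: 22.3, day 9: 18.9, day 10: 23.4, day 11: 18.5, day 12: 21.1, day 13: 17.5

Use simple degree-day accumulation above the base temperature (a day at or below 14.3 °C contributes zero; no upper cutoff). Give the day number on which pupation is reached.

Daily DD above 14.3 °C: 6.4, 0.0, 10.6, 3.8, 15.7, 3.7, 3.6, 8.0, 4.6, 9.1, 4.2, 6.8, 3.2.
Cumulative: 6.4, 6.4, 17.0, 20.8, 36.5, 40.2, 43.8, 51.8, 56.4, 65.5, 69.7, 76.5, 79.7.
The total first reaches 13 DD on day 3.

day 3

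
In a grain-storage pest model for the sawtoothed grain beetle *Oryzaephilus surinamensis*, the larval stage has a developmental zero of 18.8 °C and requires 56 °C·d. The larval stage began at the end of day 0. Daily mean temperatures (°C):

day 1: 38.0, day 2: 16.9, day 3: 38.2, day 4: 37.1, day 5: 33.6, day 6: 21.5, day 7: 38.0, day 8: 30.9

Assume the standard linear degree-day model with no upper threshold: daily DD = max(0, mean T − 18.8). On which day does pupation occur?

day 4

Daily DD above 18.8 °C: 19.2, 0.0, 19.4, 18.3, 14.8, 2.7, 19.2, 12.1.
Cumulative: 19.2, 19.2, 38.6, 56.9, 71.7, 74.4, 93.6, 105.7.
The total first reaches 56 DD on day 4.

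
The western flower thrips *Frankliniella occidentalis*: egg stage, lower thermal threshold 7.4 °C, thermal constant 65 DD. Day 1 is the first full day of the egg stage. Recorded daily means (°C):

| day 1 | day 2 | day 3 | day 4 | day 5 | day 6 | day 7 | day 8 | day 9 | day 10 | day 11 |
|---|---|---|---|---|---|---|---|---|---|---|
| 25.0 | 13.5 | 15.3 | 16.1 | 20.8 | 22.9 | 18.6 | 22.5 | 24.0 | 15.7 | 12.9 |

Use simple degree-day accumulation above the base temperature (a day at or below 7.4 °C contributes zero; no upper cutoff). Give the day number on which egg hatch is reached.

Daily DD above 7.4 °C: 17.6, 6.1, 7.9, 8.7, 13.4, 15.5, 11.2, 15.1, 16.6, 8.3, 5.5.
Cumulative: 17.6, 23.7, 31.6, 40.3, 53.7, 69.2, 80.4, 95.5, 112.1, 120.4, 125.9.
The total first reaches 65 DD on day 6.

day 6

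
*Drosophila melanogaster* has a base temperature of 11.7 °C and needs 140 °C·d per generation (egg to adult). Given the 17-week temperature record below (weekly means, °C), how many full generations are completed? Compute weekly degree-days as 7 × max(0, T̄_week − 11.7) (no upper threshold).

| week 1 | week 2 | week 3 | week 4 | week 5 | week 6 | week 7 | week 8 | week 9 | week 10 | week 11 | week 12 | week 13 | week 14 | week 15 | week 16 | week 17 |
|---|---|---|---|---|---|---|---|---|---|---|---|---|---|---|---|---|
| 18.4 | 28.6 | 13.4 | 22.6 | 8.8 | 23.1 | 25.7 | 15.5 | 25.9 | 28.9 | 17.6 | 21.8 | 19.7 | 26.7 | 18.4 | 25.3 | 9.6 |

7 generations

Weekly DD (7 × max(0, T̄ − 11.7)): 46.9, 118.3, 11.9, 76.3, 0.0, 79.8, 98.0, 26.6, 99.4, 120.4, 41.3, 70.7, 56.0, 105.0, 46.9, 95.2, 0.0.
Season total = 1092.7 DD.
Complete generations = ⌊1092.7 / 140⌋ = 7.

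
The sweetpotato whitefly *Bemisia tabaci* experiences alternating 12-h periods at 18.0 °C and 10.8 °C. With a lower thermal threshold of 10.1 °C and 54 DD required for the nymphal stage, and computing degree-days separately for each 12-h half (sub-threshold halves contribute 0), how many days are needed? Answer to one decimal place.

12.6 days

Day half: max(0, 18.0 − 10.1) × 0.5 = 7.9 × 0.5 = 3.95 DD.
Night half: max(0, 10.8 − 10.1) × 0.5 = 0.7 × 0.5 = 0.35 DD.
Per 24 h: 4.30 DD/day.
Duration = 54 / 4.30 = 12.558 ≈ 12.6 days.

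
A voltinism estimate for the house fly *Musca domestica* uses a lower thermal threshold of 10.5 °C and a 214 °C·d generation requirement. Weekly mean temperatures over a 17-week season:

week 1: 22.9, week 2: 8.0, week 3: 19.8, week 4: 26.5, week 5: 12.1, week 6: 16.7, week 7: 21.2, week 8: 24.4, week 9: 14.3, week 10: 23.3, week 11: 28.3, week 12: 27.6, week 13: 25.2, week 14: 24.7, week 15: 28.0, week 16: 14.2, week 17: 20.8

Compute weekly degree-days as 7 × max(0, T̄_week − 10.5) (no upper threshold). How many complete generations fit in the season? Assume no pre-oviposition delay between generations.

5 generations

Weekly DD (7 × max(0, T̄ − 10.5)): 86.8, 0.0, 65.1, 112.0, 11.2, 43.4, 74.9, 97.3, 26.6, 89.6, 124.6, 119.7, 102.9, 99.4, 122.5, 25.9, 72.1.
Season total = 1274.0 DD.
Complete generations = ⌊1274.0 / 214⌋ = 5.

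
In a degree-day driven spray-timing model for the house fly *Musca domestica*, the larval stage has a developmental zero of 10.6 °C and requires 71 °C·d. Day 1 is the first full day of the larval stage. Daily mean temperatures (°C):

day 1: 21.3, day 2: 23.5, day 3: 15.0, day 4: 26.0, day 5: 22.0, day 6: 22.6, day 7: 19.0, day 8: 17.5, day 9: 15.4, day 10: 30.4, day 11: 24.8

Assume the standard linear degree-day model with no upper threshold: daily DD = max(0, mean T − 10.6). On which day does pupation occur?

Daily DD above 10.6 °C: 10.7, 12.9, 4.4, 15.4, 11.4, 12.0, 8.4, 6.9, 4.8, 19.8, 14.2.
Cumulative: 10.7, 23.6, 28.0, 43.4, 54.8, 66.8, 75.2, 82.1, 86.9, 106.7, 120.9.
The total first reaches 71 DD on day 7.

day 7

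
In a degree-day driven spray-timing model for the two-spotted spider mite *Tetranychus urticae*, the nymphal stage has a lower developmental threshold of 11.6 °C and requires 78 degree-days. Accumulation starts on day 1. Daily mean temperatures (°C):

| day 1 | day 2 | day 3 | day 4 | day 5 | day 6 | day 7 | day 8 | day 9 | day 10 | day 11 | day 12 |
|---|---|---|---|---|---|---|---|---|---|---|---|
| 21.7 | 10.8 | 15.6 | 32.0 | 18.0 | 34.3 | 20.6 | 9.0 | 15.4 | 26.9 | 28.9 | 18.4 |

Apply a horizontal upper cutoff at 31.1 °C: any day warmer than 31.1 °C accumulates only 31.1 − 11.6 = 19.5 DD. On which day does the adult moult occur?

day 10

Daily DD above 11.6 °C (capped at 19.5): 10.1, 0.0, 4.0, 19.5, 6.4, 19.5, 9.0, 0.0, 3.8, 15.3, 17.3, 6.8.
Cumulative: 10.1, 10.1, 14.1, 33.6, 40.0, 59.5, 68.5, 68.5, 72.3, 87.6, 104.9, 111.7.
The total first reaches 78 DD on day 10.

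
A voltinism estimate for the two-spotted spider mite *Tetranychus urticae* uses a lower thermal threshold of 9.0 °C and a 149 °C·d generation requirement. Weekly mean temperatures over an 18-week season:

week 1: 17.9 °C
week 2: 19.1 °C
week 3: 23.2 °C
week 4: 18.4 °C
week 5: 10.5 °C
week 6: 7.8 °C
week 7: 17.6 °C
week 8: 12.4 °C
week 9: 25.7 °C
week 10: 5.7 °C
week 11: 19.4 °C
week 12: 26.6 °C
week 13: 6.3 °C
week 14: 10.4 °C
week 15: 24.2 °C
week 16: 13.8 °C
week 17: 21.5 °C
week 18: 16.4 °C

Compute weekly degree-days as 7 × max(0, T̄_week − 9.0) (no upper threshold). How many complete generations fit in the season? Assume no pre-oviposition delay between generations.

6 generations

Weekly DD (7 × max(0, T̄ − 9.0)): 62.3, 70.7, 99.4, 65.8, 10.5, 0.0, 60.2, 23.8, 116.9, 0.0, 72.8, 123.2, 0.0, 9.8, 106.4, 33.6, 87.5, 51.8.
Season total = 994.7 DD.
Complete generations = ⌊994.7 / 149⌋ = 6.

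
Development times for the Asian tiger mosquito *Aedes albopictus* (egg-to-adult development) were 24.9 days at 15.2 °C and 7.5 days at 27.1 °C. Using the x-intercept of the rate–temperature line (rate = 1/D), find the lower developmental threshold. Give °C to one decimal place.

10.1 °C

Equal thermal constants: D₁(T₁ − T_b) = D₂(T₂ − T_b).
24.9·(15.2 − T_b) = 7.5·(27.1 − T_b)
T_b = (24.9·15.2 − 7.5·27.1) / (24.9 − 7.5) = 175.23 / 17.4 = 10.071 °C ≈ 10.1 °C.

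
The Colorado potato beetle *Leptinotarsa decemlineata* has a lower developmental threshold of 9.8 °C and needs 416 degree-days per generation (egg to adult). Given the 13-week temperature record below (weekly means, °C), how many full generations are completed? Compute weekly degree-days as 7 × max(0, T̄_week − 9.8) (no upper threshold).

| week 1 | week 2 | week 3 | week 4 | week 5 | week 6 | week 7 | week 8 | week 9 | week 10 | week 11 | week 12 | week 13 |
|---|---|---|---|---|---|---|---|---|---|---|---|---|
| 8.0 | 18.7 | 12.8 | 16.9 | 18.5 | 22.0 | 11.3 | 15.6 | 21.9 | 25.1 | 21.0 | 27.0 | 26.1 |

Weekly DD (7 × max(0, T̄ − 9.8)): 0.0, 62.3, 21.0, 49.7, 60.9, 85.4, 10.5, 40.6, 84.7, 107.1, 78.4, 120.4, 114.1.
Season total = 835.1 DD.
Complete generations = ⌊835.1 / 416⌋ = 2.

2 generations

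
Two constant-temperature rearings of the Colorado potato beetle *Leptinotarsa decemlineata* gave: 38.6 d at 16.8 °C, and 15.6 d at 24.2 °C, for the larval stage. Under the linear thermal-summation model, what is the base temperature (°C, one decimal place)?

Equal thermal constants: D₁(T₁ − T_b) = D₂(T₂ − T_b).
38.6·(16.8 − T_b) = 15.6·(24.2 − T_b)
T_b = (38.6·16.8 − 15.6·24.2) / (38.6 − 15.6) = 270.96 / 23.0 = 11.781 °C ≈ 11.8 °C.

11.8 °C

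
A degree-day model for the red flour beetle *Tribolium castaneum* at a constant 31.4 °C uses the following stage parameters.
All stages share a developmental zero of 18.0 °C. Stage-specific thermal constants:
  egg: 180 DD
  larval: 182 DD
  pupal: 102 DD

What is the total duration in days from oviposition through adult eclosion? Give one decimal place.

34.6 days

Daily accumulation at 31.4 °C = 31.4 − 18.0 = 13.4 DD/day.
Total K = 180 + 182 + 102 = 464 DD.
Total duration = 464 / 13.4 = 34.627 ≈ 34.6 days.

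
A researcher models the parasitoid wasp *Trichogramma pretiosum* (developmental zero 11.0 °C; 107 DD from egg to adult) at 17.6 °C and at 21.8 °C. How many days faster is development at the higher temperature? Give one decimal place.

6.3 days

At 17.6 °C: 107 / (17.6 − 11.0) = 107 / 6.6 = 16.212 d.
At 21.8 °C: 107 / (21.8 − 11.0) = 107 / 10.8 = 9.907 d.
Difference = |16.212 − 9.907| = 6.305 ≈ 6.3 days.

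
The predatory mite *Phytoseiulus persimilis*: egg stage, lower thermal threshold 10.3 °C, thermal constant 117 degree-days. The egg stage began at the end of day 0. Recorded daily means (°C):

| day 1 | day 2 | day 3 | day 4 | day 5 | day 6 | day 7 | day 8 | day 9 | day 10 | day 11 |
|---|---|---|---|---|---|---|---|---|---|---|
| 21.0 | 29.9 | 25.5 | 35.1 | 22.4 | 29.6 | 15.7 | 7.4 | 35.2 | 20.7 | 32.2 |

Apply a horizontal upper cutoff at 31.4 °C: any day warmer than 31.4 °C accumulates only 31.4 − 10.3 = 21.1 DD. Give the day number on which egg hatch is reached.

Daily DD above 10.3 °C (capped at 21.1): 10.7, 19.6, 15.2, 21.1, 12.1, 19.3, 5.4, 0.0, 21.1, 10.4, 21.1.
Cumulative: 10.7, 30.3, 45.5, 66.6, 78.7, 98.0, 103.4, 103.4, 124.5, 134.9, 156.0.
The total first reaches 117 DD on day 9.

day 9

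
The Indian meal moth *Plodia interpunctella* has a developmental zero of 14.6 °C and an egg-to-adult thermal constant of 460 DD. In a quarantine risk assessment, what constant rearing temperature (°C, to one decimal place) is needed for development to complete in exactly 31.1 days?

Required daily accumulation = 460 / 31.1 = 14.791 DD/day.
T = T_base + 14.791 = 14.6 + 14.791 = 29.391 ≈ 29.4 °C.

29.4 °C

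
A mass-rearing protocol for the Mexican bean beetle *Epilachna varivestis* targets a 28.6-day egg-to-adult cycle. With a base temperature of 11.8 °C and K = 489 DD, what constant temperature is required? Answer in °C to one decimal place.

Required daily accumulation = 489 / 28.6 = 17.098 DD/day.
T = T_base + 17.098 = 11.8 + 17.098 = 28.898 ≈ 28.9 °C.

28.9 °C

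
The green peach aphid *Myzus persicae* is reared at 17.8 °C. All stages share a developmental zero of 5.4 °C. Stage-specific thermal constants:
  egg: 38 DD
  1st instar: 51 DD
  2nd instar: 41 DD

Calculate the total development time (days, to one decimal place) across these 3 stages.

Daily accumulation at 17.8 °C = 17.8 − 5.4 = 12.4 DD/day.
Total K = 38 + 51 + 41 = 130 DD.
Total duration = 130 / 12.4 = 10.484 ≈ 10.5 days.

10.5 days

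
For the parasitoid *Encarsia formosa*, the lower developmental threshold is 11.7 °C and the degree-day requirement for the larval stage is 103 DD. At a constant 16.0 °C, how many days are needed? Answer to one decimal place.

24.0 days

Daily accumulation = 16.0 − 11.7 = 4.3 DD/day.
Duration = 103 / 4.3 = 23.953 ≈ 24.0 days.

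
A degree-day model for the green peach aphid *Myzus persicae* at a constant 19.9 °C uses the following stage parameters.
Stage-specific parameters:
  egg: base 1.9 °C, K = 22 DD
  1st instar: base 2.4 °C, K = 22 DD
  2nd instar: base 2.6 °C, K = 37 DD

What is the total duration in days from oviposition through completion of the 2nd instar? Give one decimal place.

4.6 days

egg: 22 / (19.9 − 1.9) = 22 / 18.0 = 1.222 d.
1st instar: 22 / (19.9 − 2.4) = 22 / 17.5 = 1.257 d.
2nd instar: 37 / (19.9 − 2.6) = 37 / 17.3 = 2.139 d.
Sum = 4.618 ≈ 4.6 days.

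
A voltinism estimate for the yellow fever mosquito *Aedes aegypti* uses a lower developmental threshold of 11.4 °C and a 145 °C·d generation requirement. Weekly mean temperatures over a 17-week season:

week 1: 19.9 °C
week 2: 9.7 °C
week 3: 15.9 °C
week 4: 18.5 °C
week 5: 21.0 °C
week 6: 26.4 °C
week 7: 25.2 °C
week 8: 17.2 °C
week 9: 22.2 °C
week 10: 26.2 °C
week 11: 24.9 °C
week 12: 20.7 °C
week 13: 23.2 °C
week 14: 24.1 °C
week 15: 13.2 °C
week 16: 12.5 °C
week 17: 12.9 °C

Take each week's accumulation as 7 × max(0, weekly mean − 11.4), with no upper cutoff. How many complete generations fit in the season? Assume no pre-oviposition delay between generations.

Weekly DD (7 × max(0, T̄ − 11.4)): 59.5, 0.0, 31.5, 49.7, 67.2, 105.0, 96.6, 40.6, 75.6, 103.6, 94.5, 65.1, 82.6, 88.9, 12.6, 7.7, 10.5.
Season total = 991.2 DD.
Complete generations = ⌊991.2 / 145⌋ = 6.

6 generations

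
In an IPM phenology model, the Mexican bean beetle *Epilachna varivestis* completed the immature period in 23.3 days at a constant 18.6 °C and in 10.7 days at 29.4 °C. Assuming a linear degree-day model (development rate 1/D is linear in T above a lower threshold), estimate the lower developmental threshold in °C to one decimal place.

9.4 °C

Linear rate model ⇒ the product D·(T − T_b) is constant across temperatures.
23.3·(18.6 − T_b) = 10.7·(29.4 − T_b)
T_b = (23.3·18.6 − 10.7·29.4) / (23.3 − 10.7) = 118.80 / 12.6 = 9.429 °C ≈ 9.4 °C.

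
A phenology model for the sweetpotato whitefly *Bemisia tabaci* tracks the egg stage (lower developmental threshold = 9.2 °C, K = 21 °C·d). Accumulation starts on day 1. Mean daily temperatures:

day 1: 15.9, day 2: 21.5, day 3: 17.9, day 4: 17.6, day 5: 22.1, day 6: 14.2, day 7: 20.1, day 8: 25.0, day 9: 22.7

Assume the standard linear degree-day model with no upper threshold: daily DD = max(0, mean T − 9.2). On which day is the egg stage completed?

Daily DD above 9.2 °C: 6.7, 12.3, 8.7, 8.4, 12.9, 5.0, 10.9, 15.8, 13.5.
Cumulative: 6.7, 19.0, 27.7, 36.1, 49.0, 54.0, 64.9, 80.7, 94.2.
The total first reaches 21 DD on day 3.

day 3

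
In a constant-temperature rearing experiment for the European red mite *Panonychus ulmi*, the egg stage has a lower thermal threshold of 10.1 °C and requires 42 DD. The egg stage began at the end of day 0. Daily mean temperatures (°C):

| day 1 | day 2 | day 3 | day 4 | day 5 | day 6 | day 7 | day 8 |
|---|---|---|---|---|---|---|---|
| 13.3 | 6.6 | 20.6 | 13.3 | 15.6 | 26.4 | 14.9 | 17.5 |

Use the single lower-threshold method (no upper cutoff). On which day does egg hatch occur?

Daily DD above 10.1 °C: 3.2, 0.0, 10.5, 3.2, 5.5, 16.3, 4.8, 7.4.
Cumulative: 3.2, 3.2, 13.7, 16.9, 22.4, 38.7, 43.5, 50.9.
The total first reaches 42 DD on day 7.

day 7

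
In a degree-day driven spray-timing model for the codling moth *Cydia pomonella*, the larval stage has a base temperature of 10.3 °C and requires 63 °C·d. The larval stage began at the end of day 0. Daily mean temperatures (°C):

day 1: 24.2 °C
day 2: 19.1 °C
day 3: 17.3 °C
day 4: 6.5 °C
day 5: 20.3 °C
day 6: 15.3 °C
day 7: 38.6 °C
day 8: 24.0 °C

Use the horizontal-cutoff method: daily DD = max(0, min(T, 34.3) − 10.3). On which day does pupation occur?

day 7

Daily DD above 10.3 °C (capped at 24.0): 13.9, 8.8, 7.0, 0.0, 10.0, 5.0, 24.0, 13.7.
Cumulative: 13.9, 22.7, 29.7, 29.7, 39.7, 44.7, 68.7, 82.4.
The total first reaches 63 DD on day 7.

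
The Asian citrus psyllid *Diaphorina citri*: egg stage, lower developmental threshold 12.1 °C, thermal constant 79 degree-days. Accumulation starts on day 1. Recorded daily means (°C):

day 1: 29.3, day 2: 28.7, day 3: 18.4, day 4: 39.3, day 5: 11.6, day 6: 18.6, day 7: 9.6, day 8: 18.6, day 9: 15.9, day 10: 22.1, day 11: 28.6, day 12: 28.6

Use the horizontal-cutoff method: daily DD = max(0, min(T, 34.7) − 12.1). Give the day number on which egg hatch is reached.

Daily DD above 12.1 °C (capped at 22.6): 17.2, 16.6, 6.3, 22.6, 0.0, 6.5, 0.0, 6.5, 3.8, 10.0, 16.5, 16.5.
Cumulative: 17.2, 33.8, 40.1, 62.7, 62.7, 69.2, 69.2, 75.7, 79.5, 89.5, 106.0, 122.5.
The total first reaches 79 DD on day 9.

day 9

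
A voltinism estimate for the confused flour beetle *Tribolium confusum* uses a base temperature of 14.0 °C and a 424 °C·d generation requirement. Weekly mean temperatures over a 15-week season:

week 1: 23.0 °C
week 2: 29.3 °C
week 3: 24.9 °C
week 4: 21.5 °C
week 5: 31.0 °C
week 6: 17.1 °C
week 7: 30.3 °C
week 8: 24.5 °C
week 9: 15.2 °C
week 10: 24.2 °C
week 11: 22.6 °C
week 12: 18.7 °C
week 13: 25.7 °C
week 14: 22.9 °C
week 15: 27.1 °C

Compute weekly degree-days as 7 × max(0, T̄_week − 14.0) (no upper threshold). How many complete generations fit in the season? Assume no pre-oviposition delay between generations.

Weekly DD (7 × max(0, T̄ − 14.0)): 63.0, 107.1, 76.3, 52.5, 119.0, 21.7, 114.1, 73.5, 8.4, 71.4, 60.2, 32.9, 81.9, 62.3, 91.7.
Season total = 1036.0 DD.
Complete generations = ⌊1036.0 / 424⌋ = 2.

2 generations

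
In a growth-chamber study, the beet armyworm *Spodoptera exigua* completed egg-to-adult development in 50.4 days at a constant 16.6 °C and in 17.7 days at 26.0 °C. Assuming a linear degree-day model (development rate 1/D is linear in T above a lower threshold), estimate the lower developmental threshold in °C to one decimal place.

Equal thermal constants: D₁(T₁ − T_b) = D₂(T₂ − T_b).
50.4·(16.6 − T_b) = 17.7·(26.0 − T_b)
T_b = (50.4·16.6 − 17.7·26.0) / (50.4 − 17.7) = 376.44 / 32.7 = 11.512 °C ≈ 11.5 °C.

11.5 °C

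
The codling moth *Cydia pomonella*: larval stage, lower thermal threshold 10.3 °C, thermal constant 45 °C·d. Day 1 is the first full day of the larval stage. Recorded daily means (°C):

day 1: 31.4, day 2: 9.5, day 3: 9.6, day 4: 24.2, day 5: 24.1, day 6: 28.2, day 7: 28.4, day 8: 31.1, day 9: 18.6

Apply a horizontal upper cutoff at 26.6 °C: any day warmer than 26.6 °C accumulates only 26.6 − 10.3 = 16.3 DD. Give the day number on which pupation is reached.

day 6

Daily DD above 10.3 °C (capped at 16.3): 16.3, 0.0, 0.0, 13.9, 13.8, 16.3, 16.3, 16.3, 8.3.
Cumulative: 16.3, 16.3, 16.3, 30.2, 44.0, 60.3, 76.6, 92.9, 101.2.
The total first reaches 45 DD on day 6.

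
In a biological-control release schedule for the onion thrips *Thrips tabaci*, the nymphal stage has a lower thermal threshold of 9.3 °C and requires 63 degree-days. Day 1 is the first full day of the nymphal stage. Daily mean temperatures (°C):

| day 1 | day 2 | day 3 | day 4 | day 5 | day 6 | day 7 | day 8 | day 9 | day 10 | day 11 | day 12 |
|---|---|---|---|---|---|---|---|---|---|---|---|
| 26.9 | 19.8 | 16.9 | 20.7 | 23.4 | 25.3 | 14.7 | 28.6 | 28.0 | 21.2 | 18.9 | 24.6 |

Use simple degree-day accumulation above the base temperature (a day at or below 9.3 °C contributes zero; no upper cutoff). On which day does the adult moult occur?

day 6

Daily DD above 9.3 °C: 17.6, 10.5, 7.6, 11.4, 14.1, 16.0, 5.4, 19.3, 18.7, 11.9, 9.6, 15.3.
Cumulative: 17.6, 28.1, 35.7, 47.1, 61.2, 77.2, 82.6, 101.9, 120.6, 132.5, 142.1, 157.4.
The total first reaches 63 DD on day 6.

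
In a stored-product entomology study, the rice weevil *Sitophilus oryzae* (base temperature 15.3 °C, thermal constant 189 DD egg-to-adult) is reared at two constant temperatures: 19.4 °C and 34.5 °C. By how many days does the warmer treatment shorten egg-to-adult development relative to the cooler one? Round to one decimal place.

At 19.4 °C: 189 / (19.4 − 15.3) = 189 / 4.1 = 46.098 d.
At 34.5 °C: 189 / (34.5 − 15.3) = 189 / 19.2 = 9.844 d.
Difference = |46.098 − 9.844| = 36.254 ≈ 36.3 days.

36.3 days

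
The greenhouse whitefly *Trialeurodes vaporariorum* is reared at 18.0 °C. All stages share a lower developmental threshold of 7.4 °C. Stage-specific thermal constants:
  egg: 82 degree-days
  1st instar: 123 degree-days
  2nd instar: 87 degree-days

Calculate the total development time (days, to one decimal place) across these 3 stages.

27.5 days

Daily accumulation at 18.0 °C = 18.0 − 7.4 = 10.6 DD/day.
Total K = 82 + 123 + 87 = 292 DD.
Total duration = 292 / 10.6 = 27.547 ≈ 27.5 days.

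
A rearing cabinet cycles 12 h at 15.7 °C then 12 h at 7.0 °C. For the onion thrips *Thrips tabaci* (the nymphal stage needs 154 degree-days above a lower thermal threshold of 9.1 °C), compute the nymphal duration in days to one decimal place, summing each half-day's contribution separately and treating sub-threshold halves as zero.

Day half: max(0, 15.7 − 9.1) × 0.5 = 6.6 × 0.5 = 3.30 DD.
Night half: max(0, 7.0 − 9.1) × 0.5 = 0.0 × 0.5 = 0.00 DD.
Per 24 h: 3.30 DD/day.
Duration = 154 / 3.30 = 46.667 ≈ 46.7 days.

46.7 days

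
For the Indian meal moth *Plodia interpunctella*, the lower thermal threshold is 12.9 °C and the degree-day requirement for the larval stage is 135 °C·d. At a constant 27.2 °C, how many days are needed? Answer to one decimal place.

Daily accumulation = 27.2 − 12.9 = 14.3 DD/day.
Duration = 135 / 14.3 = 9.441 ≈ 9.4 days.

9.4 days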